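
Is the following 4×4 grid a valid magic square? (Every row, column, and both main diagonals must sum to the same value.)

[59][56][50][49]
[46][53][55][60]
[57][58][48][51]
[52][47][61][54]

Row 1: 59 + 56 + 50 + 49 = 214.
Row 2: 46 + 53 + 55 + 60 = 214.
Row 3: 57 + 58 + 48 + 51 = 214.
Row 4: 52 + 47 + 61 + 54 = 214.
Column 1: 59 + 46 + 57 + 52 = 214.
Column 2: 56 + 53 + 58 + 47 = 214.
Column 3: 50 + 55 + 48 + 61 = 214.
Column 4: 49 + 60 + 51 + 54 = 214.
Main diagonal: 59 + 53 + 48 + 54 = 214.
Anti-diagonal: 49 + 55 + 58 + 52 = 214.
All lines sum to 214.

Yes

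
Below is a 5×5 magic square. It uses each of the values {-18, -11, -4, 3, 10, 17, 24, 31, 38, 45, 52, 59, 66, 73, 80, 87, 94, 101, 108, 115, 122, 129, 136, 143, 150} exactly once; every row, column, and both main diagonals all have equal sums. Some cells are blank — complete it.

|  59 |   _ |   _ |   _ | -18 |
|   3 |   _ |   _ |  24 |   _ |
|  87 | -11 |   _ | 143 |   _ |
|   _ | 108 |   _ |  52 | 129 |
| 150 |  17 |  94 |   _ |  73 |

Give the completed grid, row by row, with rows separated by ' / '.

The 25 entries sum to 1650, so each line sums to 1650/5 = 330.
Using row 5: 150 + 17 + 94 + 73 + ? → (5,4) = 330 − 334 = -4.
From column 1, 330 − (59 + 3 + 87 + 150) gives (4,1) = 31.
Using column 4: 24 + 143 + 52 + (-4) + ? → (1,4) = 330 − 215 = 115.
Anti-diagonal: -18 + 24 + 108 + 150 + ? = 330, so (3,3) = 66.
Row 3: 87 + (-11) + 66 + 143 + ? = 330, so (3,5) = 45.
Row 4 needs 330; the known cells sum to 320, so (4,3) = 10.
Column 5: -18 + 45 + 129 + 73 + ? = 330, so (2,5) = 101.
Main diagonal needs 330; the known cells sum to 250, so (2,2) = 80.
Row 2 needs 330; the known cells sum to 208, so (2,3) = 122.
Using column 2: 80 + (-11) + 108 + 17 + ? → (1,2) = 330 − 194 = 136.
Using column 3: 122 + 66 + 10 + 94 + ? → (1,3) = 330 − 292 = 38.

59 136 38 115 -18 / 3 80 122 24 101 / 87 -11 66 143 45 / 31 108 10 52 129 / 150 17 94 -4 73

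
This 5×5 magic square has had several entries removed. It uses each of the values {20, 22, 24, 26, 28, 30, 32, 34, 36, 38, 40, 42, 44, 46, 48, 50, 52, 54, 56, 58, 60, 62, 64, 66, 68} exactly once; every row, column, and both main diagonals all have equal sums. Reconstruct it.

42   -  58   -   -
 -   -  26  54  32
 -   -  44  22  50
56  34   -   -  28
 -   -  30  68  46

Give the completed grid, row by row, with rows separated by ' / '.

42 20 58 36 64 / 60 48 26 54 32 / 38 66 44 22 50 / 56 34 62 40 28 / 24 52 30 68 46

The 25 entries sum to 1100, so each line sums to 1100/5 = 220.
From column 3, 220 − (58 + 26 + 44 + 30) gives (4,3) = 62.
From column 5, 220 − (32 + 50 + 28 + 46) gives (1,5) = 64.
Anti-diagonal must total 220; the given cells sum to 196, so (5,1) = 24.
Using row 4: 56 + 34 + 62 + 28 + ? → (4,4) = 220 − 180 = 40.
Row 5: 24 + 30 + 68 + 46 + ? = 220, so (5,2) = 52.
From column 4, 220 − (54 + 22 + 40 + 68) gives (1,4) = 36.
Main diagonal needs 220; the known cells sum to 172, so (2,2) = 48.
Row 1 must total 220; the given cells sum to 200, so (1,2) = 20.
Using row 2: 48 + 26 + 54 + 32 + ? → (2,1) = 220 − 160 = 60.
From column 1, 220 − (42 + 60 + 56 + 24) gives (3,1) = 38.
Column 2 must total 220; the given cells sum to 154, so (3,2) = 66.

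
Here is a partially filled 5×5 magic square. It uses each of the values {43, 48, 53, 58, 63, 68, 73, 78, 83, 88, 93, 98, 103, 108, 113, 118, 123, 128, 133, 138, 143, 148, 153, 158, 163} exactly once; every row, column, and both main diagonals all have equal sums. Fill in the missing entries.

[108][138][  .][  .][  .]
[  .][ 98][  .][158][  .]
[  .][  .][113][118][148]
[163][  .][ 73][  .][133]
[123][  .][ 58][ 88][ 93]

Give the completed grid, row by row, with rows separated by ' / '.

The 25 entries sum to 2575, so each line sums to 2575/5 = 515.
Row 5 must total 515; the given cells sum to 362, so (5,2) = 153.
From main diagonal, 515 − (108 + 98 + 113 + 93) gives (4,4) = 103.
Row 4: 163 + 73 + 103 + 133 + ? = 515, so (4,2) = 43.
The remaining cell in column 2 is (3,2) = 515 − 432 = 83.
The remaining cell in column 4 is (1,4) = 515 − 467 = 48.
Using anti-diagonal: 158 + 113 + 43 + 123 + ? → (1,5) = 515 − 437 = 78.
Using row 1: 108 + 138 + 48 + 78 + ? → (1,3) = 515 − 372 = 143.
Row 3 needs 515; the known cells sum to 462, so (3,1) = 53.
Column 1: 108 + 53 + 163 + 123 + ? = 515, so (2,1) = 68.
The remaining cell in column 3 is (2,3) = 515 − 387 = 128.
Column 5 must total 515; the given cells sum to 452, so (2,5) = 63.

108 138 143 48 78 / 68 98 128 158 63 / 53 83 113 118 148 / 163 43 73 103 133 / 123 153 58 88 93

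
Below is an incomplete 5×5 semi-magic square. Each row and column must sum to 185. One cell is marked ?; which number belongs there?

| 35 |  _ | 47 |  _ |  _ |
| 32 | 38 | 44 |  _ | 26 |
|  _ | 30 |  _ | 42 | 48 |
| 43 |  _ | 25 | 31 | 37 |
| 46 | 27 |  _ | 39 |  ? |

40

Row 2 must total 185; the given cells sum to 140, so (2,4) = 45.
Row 4: 43 + 25 + 31 + 37 + ? = 185, so (4,2) = 49.
Column 1: 35 + 32 + 43 + 46 + ? = 185, so (3,1) = 29.
From column 2, 185 − (38 + 30 + 49 + 27) gives (1,2) = 41.
Column 4: 45 + 42 + 31 + 39 + ? = 185, so (1,4) = 28.
The remaining cell in row 1 is (1,5) = 185 − 151 = 34.
Row 3: 29 + 30 + 42 + 48 + ? = 185, so (3,3) = 36.
Column 3 needs 185; the known cells sum to 152, so (5,3) = 33.
Using column 5: 34 + 26 + 48 + 37 + ? → (5,5) = 185 − 145 = 40.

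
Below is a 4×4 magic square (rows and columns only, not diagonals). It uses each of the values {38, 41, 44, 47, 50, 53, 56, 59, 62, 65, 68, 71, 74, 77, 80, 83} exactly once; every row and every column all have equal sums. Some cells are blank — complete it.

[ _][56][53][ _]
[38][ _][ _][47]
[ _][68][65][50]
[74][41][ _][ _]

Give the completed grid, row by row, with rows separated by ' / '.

71 56 53 62 / 38 77 80 47 / 59 68 65 50 / 74 41 44 83

The 16 entries sum to 968, so each line sums to 968/4 = 242.
The remaining cell in row 3 is (3,1) = 242 − 183 = 59.
Using column 1: 38 + 59 + 74 + ? → (1,1) = 242 − 171 = 71.
From column 2, 242 − (56 + 68 + 41) gives (2,2) = 77.
From row 1, 242 − (71 + 56 + 53) gives (1,4) = 62.
Using row 2: 38 + 77 + 47 + ? → (2,3) = 242 − 162 = 80.
Using column 3: 53 + 80 + 65 + ? → (4,3) = 242 − 198 = 44.
Column 4 must total 242; the given cells sum to 159, so (4,4) = 83.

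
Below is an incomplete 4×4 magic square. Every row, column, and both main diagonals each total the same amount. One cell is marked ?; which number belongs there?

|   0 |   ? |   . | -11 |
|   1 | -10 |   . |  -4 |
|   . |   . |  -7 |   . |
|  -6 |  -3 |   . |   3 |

Main diagonal is complete and sums to -14; that is the magic constant.
Row 2 must total -14; the given cells sum to -13, so (2,3) = -1.
Row 4 must total -14; the given cells sum to -6, so (4,3) = -8.
The remaining cell in column 1 is (3,1) = -14 − (-5) = -9.
Column 3 must total -14; the given cells sum to -16, so (1,3) = 2.
Column 4 needs -14; the known cells sum to -12, so (3,4) = -2.
Using anti-diagonal: -11 + (-1) + (-6) + ? → (3,2) = -14 − (-18) = 4.
Row 1: 0 + 2 + (-11) + ? = -14, so (1,2) = -5.

-5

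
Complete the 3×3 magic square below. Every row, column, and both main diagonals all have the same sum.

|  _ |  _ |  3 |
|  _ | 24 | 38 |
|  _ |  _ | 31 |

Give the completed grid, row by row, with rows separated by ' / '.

Column 3 is already complete: 3 + 38 + 31 = 72, so that is the magic constant.
Row 2 needs 72; the known cells sum to 62, so (2,1) = 10.
Using main diagonal: 24 + 31 + ? → (1,1) = 72 − 55 = 17.
Anti-diagonal must total 72; the given cells sum to 27, so (3,1) = 45.
Row 1 needs 72; the known cells sum to 20, so (1,2) = 52.
Row 3 must total 72; the given cells sum to 76, so (3,2) = -4.

17 52 3 / 10 24 38 / 45 -4 31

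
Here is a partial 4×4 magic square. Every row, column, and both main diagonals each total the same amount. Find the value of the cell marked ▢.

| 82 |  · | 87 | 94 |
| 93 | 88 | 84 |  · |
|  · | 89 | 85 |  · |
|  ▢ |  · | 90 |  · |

Column 3 is complete and sums to 346; that is the magic constant.
Using row 1: 82 + 87 + 94 + ? → (1,2) = 346 − 263 = 83.
Row 2 must total 346; the given cells sum to 265, so (2,4) = 81.
Column 2 needs 346; the known cells sum to 260, so (4,2) = 86.
Main diagonal must total 346; the given cells sum to 255, so (4,4) = 91.
Anti-diagonal must total 346; the given cells sum to 267, so (4,1) = 79.

79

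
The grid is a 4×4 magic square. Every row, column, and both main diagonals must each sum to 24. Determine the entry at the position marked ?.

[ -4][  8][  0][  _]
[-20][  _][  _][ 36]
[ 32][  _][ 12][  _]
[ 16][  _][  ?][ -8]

Row 1: -4 + 8 + 0 + ? = 24, so (1,4) = 20.
Column 4: 20 + 36 + (-8) + ? = 24, so (3,4) = -24.
From main diagonal, 24 − (-4 + 12 + (-8)) gives (2,2) = 24.
Using row 2: -20 + 24 + 36 + ? → (2,3) = 24 − 40 = -16.
Using row 3: 32 + 12 + (-24) + ? → (3,2) = 24 − 20 = 4.
Column 2: 8 + 24 + 4 + ? = 24, so (4,2) = -12.
Using column 3: 0 + (-16) + 12 + ? → (4,3) = 24 − (-4) = 28.

28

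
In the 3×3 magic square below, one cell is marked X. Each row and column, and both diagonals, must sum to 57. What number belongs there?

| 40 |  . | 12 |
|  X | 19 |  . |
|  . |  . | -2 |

-9

Row 1 needs 57; the known cells sum to 52, so (1,2) = 5.
Column 2: 5 + 19 + ? = 57, so (3,2) = 33.
Column 3 must total 57; the given cells sum to 10, so (2,3) = 47.
Anti-diagonal must total 57; the given cells sum to 31, so (3,1) = 26.
The remaining cell in row 2 is (2,1) = 57 − 66 = -9.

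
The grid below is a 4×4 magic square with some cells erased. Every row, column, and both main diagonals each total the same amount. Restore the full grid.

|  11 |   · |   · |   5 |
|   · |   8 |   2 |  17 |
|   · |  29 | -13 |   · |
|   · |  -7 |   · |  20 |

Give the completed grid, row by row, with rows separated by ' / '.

Main diagonal is already complete: 11 + 8 + -13 + 20 = 26, so that is the magic constant.
From row 2, 26 − (8 + 2 + 17) gives (2,1) = -1.
The remaining cell in column 2 is (1,2) = 26 − 30 = -4.
Using column 4: 5 + 17 + 20 + ? → (3,4) = 26 − 42 = -16.
The remaining cell in anti-diagonal is (4,1) = 26 − 36 = -10.
From row 1, 26 − (11 + (-4) + 5) gives (1,3) = 14.
The remaining cell in row 3 is (3,1) = 26 − 0 = 26.
The remaining cell in row 4 is (4,3) = 26 − 3 = 23.

11 -4 14 5 / -1 8 2 17 / 26 29 -13 -16 / -10 -7 23 20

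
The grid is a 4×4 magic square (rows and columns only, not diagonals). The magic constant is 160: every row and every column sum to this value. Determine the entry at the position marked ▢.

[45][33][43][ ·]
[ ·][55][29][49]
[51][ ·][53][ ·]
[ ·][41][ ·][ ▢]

Row 1: 45 + 33 + 43 + ? = 160, so (1,4) = 39.
Using row 2: 55 + 29 + 49 + ? → (2,1) = 160 − 133 = 27.
Column 1 must total 160; the given cells sum to 123, so (4,1) = 37.
The remaining cell in column 2 is (3,2) = 160 − 129 = 31.
From column 3, 160 − (43 + 29 + 53) gives (4,3) = 35.
From row 3, 160 − (51 + 31 + 53) gives (3,4) = 25.
From row 4, 160 − (37 + 41 + 35) gives (4,4) = 47.

47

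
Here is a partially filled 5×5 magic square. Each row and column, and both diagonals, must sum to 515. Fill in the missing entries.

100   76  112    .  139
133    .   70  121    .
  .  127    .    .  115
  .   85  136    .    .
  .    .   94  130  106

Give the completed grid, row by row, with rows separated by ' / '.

100 76 112 88 139 / 133 109 70 121 82 / 91 127 103 79 115 / 124 85 136 97 73 / 67 118 94 130 106

Row 1 must total 515; the given cells sum to 427, so (1,4) = 88.
Column 3 needs 515; the known cells sum to 412, so (3,3) = 103.
Anti-diagonal needs 515; the known cells sum to 448, so (5,1) = 67.
From row 5, 515 − (67 + 94 + 130 + 106) gives (5,2) = 118.
Column 2: 76 + 127 + 85 + 118 + ? = 515, so (2,2) = 109.
Main diagonal: 100 + 109 + 103 + 106 + ? = 515, so (4,4) = 97.
Using row 2: 133 + 109 + 70 + 121 + ? → (2,5) = 515 − 433 = 82.
From column 4, 515 − (88 + 121 + 97 + 130) gives (3,4) = 79.
The remaining cell in column 5 is (4,5) = 515 − 442 = 73.
Row 3 must total 515; the given cells sum to 424, so (3,1) = 91.
Row 4: 85 + 136 + 97 + 73 + ? = 515, so (4,1) = 124.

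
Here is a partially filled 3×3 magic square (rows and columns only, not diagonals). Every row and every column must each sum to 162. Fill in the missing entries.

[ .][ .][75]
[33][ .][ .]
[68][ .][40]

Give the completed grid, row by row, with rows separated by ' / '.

Row 3 needs 162; the known cells sum to 108, so (3,2) = 54.
From column 1, 162 − (33 + 68) gives (1,1) = 61.
From column 3, 162 − (75 + 40) gives (2,3) = 47.
Row 1 must total 162; the given cells sum to 136, so (1,2) = 26.
The remaining cell in row 2 is (2,2) = 162 − 80 = 82.

61 26 75 / 33 82 47 / 68 54 40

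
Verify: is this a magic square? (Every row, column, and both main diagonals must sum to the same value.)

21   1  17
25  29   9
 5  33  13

No — column 1 sums to 51 but row 2 sums to 63.

Row 1: 21 + 1 + 17 = 39.
Row 2: 25 + 29 + 9 = 63.
Row 3: 5 + 33 + 13 = 51.
Column 1: 21 + 25 + 5 = 51.
Column 2: 1 + 29 + 33 = 63.
Column 3: 17 + 9 + 13 = 39.
Main diagonal: 21 + 29 + 13 = 63.
Anti-diagonal: 17 + 29 + 5 = 51.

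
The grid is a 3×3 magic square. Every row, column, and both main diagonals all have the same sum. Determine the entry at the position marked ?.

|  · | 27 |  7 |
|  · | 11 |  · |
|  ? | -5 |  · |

Column 2 is complete and sums to 33; that is the magic constant.
Row 1 must total 33; the given cells sum to 34, so (1,1) = -1.
From main diagonal, 33 − (-1 + 11) gives (3,3) = 23.
Using anti-diagonal: 7 + 11 + ? → (3,1) = 33 − 18 = 15.

15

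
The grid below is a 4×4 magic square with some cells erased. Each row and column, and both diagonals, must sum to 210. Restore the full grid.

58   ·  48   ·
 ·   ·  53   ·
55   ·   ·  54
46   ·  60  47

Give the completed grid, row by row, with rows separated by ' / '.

Row 4 must total 210; the given cells sum to 153, so (4,2) = 57.
Column 1 must total 210; the given cells sum to 159, so (2,1) = 51.
The remaining cell in column 3 is (3,3) = 210 − 161 = 49.
The remaining cell in main diagonal is (2,2) = 210 − 154 = 56.
Using row 2: 51 + 56 + 53 + ? → (2,4) = 210 − 160 = 50.
Row 3 needs 210; the known cells sum to 158, so (3,2) = 52.
Using column 2: 56 + 52 + 57 + ? → (1,2) = 210 − 165 = 45.
Column 4: 50 + 54 + 47 + ? = 210, so (1,4) = 59.

58 45 48 59 / 51 56 53 50 / 55 52 49 54 / 46 57 60 47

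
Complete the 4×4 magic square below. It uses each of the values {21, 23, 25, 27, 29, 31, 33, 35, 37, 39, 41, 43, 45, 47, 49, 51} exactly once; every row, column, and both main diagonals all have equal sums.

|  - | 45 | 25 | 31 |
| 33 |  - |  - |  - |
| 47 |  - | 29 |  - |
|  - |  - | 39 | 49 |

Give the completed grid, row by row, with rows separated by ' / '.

43 45 25 31 / 33 23 51 37 / 47 41 29 27 / 21 35 39 49

The 16 entries sum to 576, so each line sums to 576/4 = 144.
The remaining cell in row 1 is (1,1) = 144 − 101 = 43.
Column 1 must total 144; the given cells sum to 123, so (4,1) = 21.
The remaining cell in column 3 is (2,3) = 144 − 93 = 51.
Using main diagonal: 43 + 29 + 49 + ? → (2,2) = 144 − 121 = 23.
Anti-diagonal needs 144; the known cells sum to 103, so (3,2) = 41.
Using row 2: 33 + 23 + 51 + ? → (2,4) = 144 − 107 = 37.
Using row 3: 47 + 41 + 29 + ? → (3,4) = 144 − 117 = 27.
Row 4 needs 144; the known cells sum to 109, so (4,2) = 35.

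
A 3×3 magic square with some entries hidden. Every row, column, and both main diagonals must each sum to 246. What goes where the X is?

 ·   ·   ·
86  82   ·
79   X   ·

The remaining cell in row 2 is (2,3) = 246 − 168 = 78.
Column 1: 86 + 79 + ? = 246, so (1,1) = 81.
The remaining cell in main diagonal is (3,3) = 246 − 163 = 83.
From anti-diagonal, 246 − (82 + 79) gives (1,3) = 85.
Using row 1: 81 + 85 + ? → (1,2) = 246 − 166 = 80.
Row 3 must total 246; the given cells sum to 162, so (3,2) = 84.

84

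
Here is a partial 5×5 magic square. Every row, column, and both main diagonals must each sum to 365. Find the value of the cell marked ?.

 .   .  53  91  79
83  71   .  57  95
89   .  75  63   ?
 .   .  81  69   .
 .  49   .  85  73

Using row 2: 83 + 71 + 57 + 95 + ? → (2,3) = 365 − 306 = 59.
The remaining cell in column 3 is (5,3) = 365 − 268 = 97.
Main diagonal needs 365; the known cells sum to 288, so (1,1) = 77.
The remaining cell in row 1 is (1,2) = 365 − 300 = 65.
From row 5, 365 − (49 + 97 + 85 + 73) gives (5,1) = 61.
Column 1 needs 365; the known cells sum to 310, so (4,1) = 55.
Anti-diagonal needs 365; the known cells sum to 272, so (4,2) = 93.
From row 4, 365 − (55 + 93 + 81 + 69) gives (4,5) = 67.
The remaining cell in column 2 is (3,2) = 365 − 278 = 87.
The remaining cell in column 5 is (3,5) = 365 − 314 = 51.

51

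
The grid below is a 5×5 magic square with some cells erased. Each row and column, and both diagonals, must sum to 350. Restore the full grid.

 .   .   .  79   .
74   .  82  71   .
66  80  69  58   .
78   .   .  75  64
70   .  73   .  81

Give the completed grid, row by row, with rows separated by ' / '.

Row 3 needs 350; the known cells sum to 273, so (3,5) = 77.
From column 1, 350 − (74 + 66 + 78 + 70) gives (1,1) = 62.
Column 4: 79 + 71 + 58 + 75 + ? = 350, so (5,4) = 67.
Main diagonal needs 350; the known cells sum to 287, so (2,2) = 63.
Row 2 needs 350; the known cells sum to 290, so (2,5) = 60.
Using row 5: 70 + 73 + 67 + 81 + ? → (5,2) = 350 − 291 = 59.
The remaining cell in column 5 is (1,5) = 350 − 282 = 68.
Anti-diagonal: 68 + 71 + 69 + 70 + ? = 350, so (4,2) = 72.
From row 4, 350 − (78 + 72 + 75 + 64) gives (4,3) = 61.
Column 2 needs 350; the known cells sum to 274, so (1,2) = 76.
Column 3: 82 + 69 + 61 + 73 + ? = 350, so (1,3) = 65.

62 76 65 79 68 / 74 63 82 71 60 / 66 80 69 58 77 / 78 72 61 75 64 / 70 59 73 67 81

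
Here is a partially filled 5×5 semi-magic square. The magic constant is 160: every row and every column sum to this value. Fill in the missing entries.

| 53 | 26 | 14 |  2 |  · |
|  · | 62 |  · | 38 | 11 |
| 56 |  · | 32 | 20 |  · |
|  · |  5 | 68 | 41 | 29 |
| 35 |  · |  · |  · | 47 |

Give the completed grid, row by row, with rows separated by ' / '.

53 26 14 2 65 / -1 62 50 38 11 / 56 44 32 20 8 / 17 5 68 41 29 / 35 23 -4 59 47

Row 1: 53 + 26 + 14 + 2 + ? = 160, so (1,5) = 65.
Row 4: 5 + 68 + 41 + 29 + ? = 160, so (4,1) = 17.
From column 1, 160 − (53 + 56 + 17 + 35) gives (2,1) = -1.
Column 4 must total 160; the given cells sum to 101, so (5,4) = 59.
From column 5, 160 − (65 + 11 + 29 + 47) gives (3,5) = 8.
The remaining cell in row 2 is (2,3) = 160 − 110 = 50.
Row 3 must total 160; the given cells sum to 116, so (3,2) = 44.
From column 2, 160 − (26 + 62 + 44 + 5) gives (5,2) = 23.
Column 3 needs 160; the known cells sum to 164, so (5,3) = -4.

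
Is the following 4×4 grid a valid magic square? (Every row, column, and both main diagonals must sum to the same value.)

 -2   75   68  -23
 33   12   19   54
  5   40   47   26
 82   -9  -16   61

Row 1: -2 + 75 + 68 + (-23) = 118.
Row 2: 33 + 12 + 19 + 54 = 118.
Row 3: 5 + 40 + 47 + 26 = 118.
Row 4: 82 + (-9) + (-16) + 61 = 118.
Column 1: -2 + 33 + 5 + 82 = 118.
Column 2: 75 + 12 + 40 + (-9) = 118.
Column 3: 68 + 19 + 47 + (-16) = 118.
Column 4: -23 + 54 + 26 + 61 = 118.
Main diagonal: -2 + 12 + 47 + 61 = 118.
Anti-diagonal: -23 + 19 + 40 + 82 = 118.
All lines sum to 118.

Yes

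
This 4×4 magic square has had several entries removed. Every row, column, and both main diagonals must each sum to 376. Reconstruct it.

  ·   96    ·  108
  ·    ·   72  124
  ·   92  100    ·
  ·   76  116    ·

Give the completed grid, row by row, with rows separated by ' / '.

84 96 88 108 / 68 112 72 124 / 120 92 100 64 / 104 76 116 80

Using column 2: 96 + 92 + 76 + ? → (2,2) = 376 − 264 = 112.
Column 3 must total 376; the given cells sum to 288, so (1,3) = 88.
Anti-diagonal needs 376; the known cells sum to 272, so (4,1) = 104.
Row 1 must total 376; the given cells sum to 292, so (1,1) = 84.
Row 2 needs 376; the known cells sum to 308, so (2,1) = 68.
Row 4 needs 376; the known cells sum to 296, so (4,4) = 80.
From column 1, 376 − (84 + 68 + 104) gives (3,1) = 120.
Column 4: 108 + 124 + 80 + ? = 376, so (3,4) = 64.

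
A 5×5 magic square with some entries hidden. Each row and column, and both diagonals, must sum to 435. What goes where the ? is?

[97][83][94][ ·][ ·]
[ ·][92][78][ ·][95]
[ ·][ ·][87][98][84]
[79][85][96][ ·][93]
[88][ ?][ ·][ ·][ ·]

99

Using row 4: 79 + 85 + 96 + 93 + ? → (4,4) = 435 − 353 = 82.
The remaining cell in column 3 is (5,3) = 435 − 355 = 80.
Main diagonal needs 435; the known cells sum to 358, so (5,5) = 77.
Column 5: 95 + 84 + 93 + 77 + ? = 435, so (1,5) = 86.
Using anti-diagonal: 86 + 87 + 85 + 88 + ? → (2,4) = 435 − 346 = 89.
Row 1 needs 435; the known cells sum to 360, so (1,4) = 75.
The remaining cell in row 2 is (2,1) = 435 − 354 = 81.
Column 1 must total 435; the given cells sum to 345, so (3,1) = 90.
From column 4, 435 − (75 + 89 + 98 + 82) gives (5,4) = 91.
Row 3 must total 435; the given cells sum to 359, so (3,2) = 76.
Using row 5: 88 + 80 + 91 + 77 + ? → (5,2) = 435 − 336 = 99.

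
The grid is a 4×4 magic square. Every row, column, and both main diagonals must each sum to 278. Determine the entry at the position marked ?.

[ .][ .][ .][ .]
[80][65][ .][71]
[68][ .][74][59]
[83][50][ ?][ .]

53

Row 2 needs 278; the known cells sum to 216, so (2,3) = 62.
Row 3: 68 + 74 + 59 + ? = 278, so (3,2) = 77.
Column 1 must total 278; the given cells sum to 231, so (1,1) = 47.
Using column 2: 65 + 77 + 50 + ? → (1,2) = 278 − 192 = 86.
From main diagonal, 278 − (47 + 65 + 74) gives (4,4) = 92.
Using anti-diagonal: 62 + 77 + 83 + ? → (1,4) = 278 − 222 = 56.
Row 1: 47 + 86 + 56 + ? = 278, so (1,3) = 89.
Row 4 must total 278; the given cells sum to 225, so (4,3) = 53.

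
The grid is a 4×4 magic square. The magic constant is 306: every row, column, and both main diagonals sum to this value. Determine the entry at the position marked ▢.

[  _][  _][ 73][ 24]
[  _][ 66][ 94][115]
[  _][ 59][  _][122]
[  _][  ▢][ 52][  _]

Row 2 must total 306; the given cells sum to 275, so (2,1) = 31.
Column 3 needs 306; the known cells sum to 219, so (3,3) = 87.
From column 4, 306 − (24 + 115 + 122) gives (4,4) = 45.
Main diagonal: 66 + 87 + 45 + ? = 306, so (1,1) = 108.
Anti-diagonal must total 306; the given cells sum to 177, so (4,1) = 129.
Using row 1: 108 + 73 + 24 + ? → (1,2) = 306 − 205 = 101.
From row 3, 306 − (59 + 87 + 122) gives (3,1) = 38.
The remaining cell in row 4 is (4,2) = 306 − 226 = 80.

80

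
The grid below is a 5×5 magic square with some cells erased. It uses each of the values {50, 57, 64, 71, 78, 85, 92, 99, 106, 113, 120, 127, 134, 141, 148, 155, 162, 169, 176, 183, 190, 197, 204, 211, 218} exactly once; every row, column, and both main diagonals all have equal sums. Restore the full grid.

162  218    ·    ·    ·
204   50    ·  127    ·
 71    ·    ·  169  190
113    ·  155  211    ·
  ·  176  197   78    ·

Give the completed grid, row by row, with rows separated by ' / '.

162 218 64 85 141 / 204 50 106 127 183 / 71 92 148 169 190 / 113 134 155 211 57 / 120 176 197 78 99

The 25 entries sum to 3350, so each line sums to 3350/5 = 670.
Column 1 needs 670; the known cells sum to 550, so (5,1) = 120.
Column 4: 127 + 169 + 211 + 78 + ? = 670, so (1,4) = 85.
The remaining cell in row 5 is (5,5) = 670 − 571 = 99.
The remaining cell in main diagonal is (3,3) = 670 − 522 = 148.
Row 3 needs 670; the known cells sum to 578, so (3,2) = 92.
Column 2 must total 670; the given cells sum to 536, so (4,2) = 134.
From anti-diagonal, 670 − (127 + 148 + 134 + 120) gives (1,5) = 141.
Using row 1: 162 + 218 + 85 + 141 + ? → (1,3) = 670 − 606 = 64.
Using row 4: 113 + 134 + 155 + 211 + ? → (4,5) = 670 − 613 = 57.
Column 3 needs 670; the known cells sum to 564, so (2,3) = 106.
The remaining cell in column 5 is (2,5) = 670 − 487 = 183.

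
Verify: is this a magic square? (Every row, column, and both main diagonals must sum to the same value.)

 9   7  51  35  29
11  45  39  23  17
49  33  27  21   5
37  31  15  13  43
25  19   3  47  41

Row 1: 9 + 7 + 51 + 35 + 29 = 131.
Row 2: 11 + 45 + 39 + 23 + 17 = 135.
Row 3: 49 + 33 + 27 + 21 + 5 = 135.
Row 4: 37 + 31 + 15 + 13 + 43 = 139.
Row 5: 25 + 19 + 3 + 47 + 41 = 135.
Column 1: 9 + 11 + 49 + 37 + 25 = 131.
Column 2: 7 + 45 + 33 + 31 + 19 = 135.
Column 3: 51 + 39 + 27 + 15 + 3 = 135.
Column 4: 35 + 23 + 21 + 13 + 47 = 139.
Column 5: 29 + 17 + 5 + 43 + 41 = 135.
Main diagonal: 9 + 45 + 27 + 13 + 41 = 135.
Anti-diagonal: 29 + 23 + 27 + 31 + 25 = 135.

No — row 5 sums to 135 but row 1 sums to 131.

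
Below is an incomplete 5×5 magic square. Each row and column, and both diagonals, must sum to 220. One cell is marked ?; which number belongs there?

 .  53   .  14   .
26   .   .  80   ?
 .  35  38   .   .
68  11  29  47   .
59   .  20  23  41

From row 4, 220 − (68 + 11 + 29 + 47) gives (4,5) = 65.
Row 5 must total 220; the given cells sum to 143, so (5,2) = 77.
Column 2 needs 220; the known cells sum to 176, so (2,2) = 44.
From column 4, 220 − (14 + 80 + 47 + 23) gives (3,4) = 56.
Using main diagonal: 44 + 38 + 47 + 41 + ? → (1,1) = 220 − 170 = 50.
The remaining cell in anti-diagonal is (1,5) = 220 − 188 = 32.
Using row 1: 50 + 53 + 14 + 32 + ? → (1,3) = 220 − 149 = 71.
The remaining cell in column 1 is (3,1) = 220 − 203 = 17.
Column 3 must total 220; the given cells sum to 158, so (2,3) = 62.
Using row 2: 26 + 44 + 62 + 80 + ? → (2,5) = 220 − 212 = 8.

8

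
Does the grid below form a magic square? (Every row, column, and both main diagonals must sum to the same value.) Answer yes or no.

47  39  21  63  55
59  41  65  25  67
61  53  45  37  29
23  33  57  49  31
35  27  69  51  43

Row 1: 47 + 39 + 21 + 63 + 55 = 225.
Row 2: 59 + 41 + 65 + 25 + 67 = 257.
Row 3: 61 + 53 + 45 + 37 + 29 = 225.
Row 4: 23 + 33 + 57 + 49 + 31 = 193.
Row 5: 35 + 27 + 69 + 51 + 43 = 225.
Column 1: 47 + 59 + 61 + 23 + 35 = 225.
Column 2: 39 + 41 + 53 + 33 + 27 = 193.
Column 3: 21 + 65 + 45 + 57 + 69 = 257.
Column 4: 63 + 25 + 37 + 49 + 51 = 225.
Column 5: 55 + 67 + 29 + 31 + 43 = 225.
Main diagonal: 47 + 41 + 45 + 49 + 43 = 225.
Anti-diagonal: 55 + 25 + 45 + 33 + 35 = 193.

No — column 2 sums to 193 but column 4 sums to 225.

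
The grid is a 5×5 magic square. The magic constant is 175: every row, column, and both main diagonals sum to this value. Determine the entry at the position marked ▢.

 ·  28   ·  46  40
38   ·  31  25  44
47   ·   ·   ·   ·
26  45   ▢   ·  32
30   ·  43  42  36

Row 2: 38 + 31 + 25 + 44 + ? = 175, so (2,2) = 37.
The remaining cell in row 5 is (5,2) = 175 − 151 = 24.
From column 1, 175 − (38 + 47 + 26 + 30) gives (1,1) = 34.
Column 2 needs 175; the known cells sum to 134, so (3,2) = 41.
Column 5 needs 175; the known cells sum to 152, so (3,5) = 23.
Anti-diagonal must total 175; the given cells sum to 140, so (3,3) = 35.
Row 1: 34 + 28 + 46 + 40 + ? = 175, so (1,3) = 27.
Row 3 needs 175; the known cells sum to 146, so (3,4) = 29.
Column 3 needs 175; the known cells sum to 136, so (4,3) = 39.

39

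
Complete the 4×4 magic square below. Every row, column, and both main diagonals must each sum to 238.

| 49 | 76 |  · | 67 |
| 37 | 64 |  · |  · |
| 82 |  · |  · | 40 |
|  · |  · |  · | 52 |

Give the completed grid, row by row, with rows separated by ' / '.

49 76 46 67 / 37 64 58 79 / 82 43 73 40 / 70 55 61 52

The remaining cell in row 1 is (1,3) = 238 − 192 = 46.
Using column 1: 49 + 37 + 82 + ? → (4,1) = 238 − 168 = 70.
From column 4, 238 − (67 + 40 + 52) gives (2,4) = 79.
Main diagonal needs 238; the known cells sum to 165, so (3,3) = 73.
Row 2 must total 238; the given cells sum to 180, so (2,3) = 58.
Row 3 needs 238; the known cells sum to 195, so (3,2) = 43.
Column 2 must total 238; the given cells sum to 183, so (4,2) = 55.
Column 3: 46 + 58 + 73 + ? = 238, so (4,3) = 61.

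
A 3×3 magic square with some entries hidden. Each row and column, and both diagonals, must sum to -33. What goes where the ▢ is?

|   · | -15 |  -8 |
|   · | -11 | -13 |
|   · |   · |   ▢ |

-12

Row 1: -15 + (-8) + ? = -33, so (1,1) = -10.
The remaining cell in row 2 is (2,1) = -33 − (-24) = -9.
Column 1 must total -33; the given cells sum to -19, so (3,1) = -14.
The remaining cell in column 2 is (3,2) = -33 − (-26) = -7.
The remaining cell in column 3 is (3,3) = -33 − (-21) = -12.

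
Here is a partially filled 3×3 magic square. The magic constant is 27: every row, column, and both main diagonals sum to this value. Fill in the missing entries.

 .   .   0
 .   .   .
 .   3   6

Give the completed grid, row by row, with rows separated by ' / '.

Row 3 needs 27; the known cells sum to 9, so (3,1) = 18.
Column 3: 0 + 6 + ? = 27, so (2,3) = 21.
The remaining cell in anti-diagonal is (2,2) = 27 − 18 = 9.
From row 2, 27 − (9 + 21) gives (2,1) = -3.
Column 1 needs 27; the known cells sum to 15, so (1,1) = 12.
From column 2, 27 − (9 + 3) gives (1,2) = 15.

12 15 0 / -3 9 21 / 18 3 6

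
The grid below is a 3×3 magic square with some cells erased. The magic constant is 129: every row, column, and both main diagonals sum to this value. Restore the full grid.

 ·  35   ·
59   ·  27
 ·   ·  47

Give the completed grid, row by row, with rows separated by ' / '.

39 35 55 / 59 43 27 / 31 51 47

The remaining cell in row 2 is (2,2) = 129 − 86 = 43.
Column 2 must total 129; the given cells sum to 78, so (3,2) = 51.
From column 3, 129 − (27 + 47) gives (1,3) = 55.
The remaining cell in main diagonal is (1,1) = 129 − 90 = 39.
Anti-diagonal must total 129; the given cells sum to 98, so (3,1) = 31.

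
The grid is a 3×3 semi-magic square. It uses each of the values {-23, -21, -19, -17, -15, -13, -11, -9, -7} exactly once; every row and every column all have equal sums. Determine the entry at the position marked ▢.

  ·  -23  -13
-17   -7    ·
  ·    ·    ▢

The 9 entries sum to -135, so each line sums to -135/3 = -45.
Row 1: -23 + (-13) + ? = -45, so (1,1) = -9.
The remaining cell in row 2 is (2,3) = -45 − (-24) = -21.
Column 1 must total -45; the given cells sum to -26, so (3,1) = -19.
Using column 2: -23 + (-7) + ? → (3,2) = -45 − (-30) = -15.
Column 3 must total -45; the given cells sum to -34, so (3,3) = -11.

-11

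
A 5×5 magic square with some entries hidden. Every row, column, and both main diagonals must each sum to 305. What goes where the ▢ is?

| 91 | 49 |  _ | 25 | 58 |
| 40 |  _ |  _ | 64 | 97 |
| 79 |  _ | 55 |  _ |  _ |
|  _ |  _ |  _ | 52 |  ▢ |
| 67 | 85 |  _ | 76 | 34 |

70

Row 1: 91 + 49 + 25 + 58 + ? = 305, so (1,3) = 82.
Row 5 must total 305; the given cells sum to 262, so (5,3) = 43.
Column 1 must total 305; the given cells sum to 277, so (4,1) = 28.
Using column 4: 25 + 64 + 52 + 76 + ? → (3,4) = 305 − 217 = 88.
Main diagonal must total 305; the given cells sum to 232, so (2,2) = 73.
Anti-diagonal must total 305; the given cells sum to 244, so (4,2) = 61.
Row 2 needs 305; the known cells sum to 274, so (2,3) = 31.
Column 2: 49 + 73 + 61 + 85 + ? = 305, so (3,2) = 37.
Column 3 must total 305; the given cells sum to 211, so (4,3) = 94.
Row 3 must total 305; the given cells sum to 259, so (3,5) = 46.
Using row 4: 28 + 61 + 94 + 52 + ? → (4,5) = 305 − 235 = 70.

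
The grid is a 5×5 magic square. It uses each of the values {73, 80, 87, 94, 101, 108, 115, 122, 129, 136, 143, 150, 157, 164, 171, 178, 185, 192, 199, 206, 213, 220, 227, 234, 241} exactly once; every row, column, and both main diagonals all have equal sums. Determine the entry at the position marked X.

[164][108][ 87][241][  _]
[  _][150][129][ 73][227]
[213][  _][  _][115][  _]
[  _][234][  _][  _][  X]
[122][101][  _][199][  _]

The 25 entries sum to 3925, so each line sums to 3925/5 = 785.
Row 1: 164 + 108 + 87 + 241 + ? = 785, so (1,5) = 185.
From row 2, 785 − (150 + 129 + 73 + 227) gives (2,1) = 206.
Using column 1: 164 + 206 + 213 + 122 + ? → (4,1) = 785 − 705 = 80.
Column 2 must total 785; the given cells sum to 593, so (3,2) = 192.
From column 4, 785 − (241 + 73 + 115 + 199) gives (4,4) = 157.
Anti-diagonal must total 785; the given cells sum to 614, so (3,3) = 171.
Using row 3: 213 + 192 + 171 + 115 + ? → (3,5) = 785 − 691 = 94.
From main diagonal, 785 − (164 + 150 + 171 + 157) gives (5,5) = 143.
Row 5 must total 785; the given cells sum to 565, so (5,3) = 220.
Column 3 needs 785; the known cells sum to 607, so (4,3) = 178.
From column 5, 785 − (185 + 227 + 94 + 143) gives (4,5) = 136.

136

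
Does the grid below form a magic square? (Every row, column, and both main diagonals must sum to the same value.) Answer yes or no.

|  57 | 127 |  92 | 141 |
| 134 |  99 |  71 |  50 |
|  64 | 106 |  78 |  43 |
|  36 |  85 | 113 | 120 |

Row 1: 57 + 127 + 92 + 141 = 417.
Row 2: 134 + 99 + 71 + 50 = 354.
Row 3: 64 + 106 + 78 + 43 = 291.
Row 4: 36 + 85 + 113 + 120 = 354.
Column 1: 57 + 134 + 64 + 36 = 291.
Column 2: 127 + 99 + 106 + 85 = 417.
Column 3: 92 + 71 + 78 + 113 = 354.
Column 4: 141 + 50 + 43 + 120 = 354.
Main diagonal: 57 + 99 + 78 + 120 = 354.
Anti-diagonal: 141 + 71 + 106 + 36 = 354.

No — row 1 sums to 417 but row 3 sums to 291.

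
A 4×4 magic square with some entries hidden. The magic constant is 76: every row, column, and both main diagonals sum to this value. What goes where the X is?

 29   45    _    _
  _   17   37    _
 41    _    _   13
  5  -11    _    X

33

Column 1 must total 76; the given cells sum to 75, so (2,1) = 1.
From column 2, 76 − (45 + 17 + (-11)) gives (3,2) = 25.
From anti-diagonal, 76 − (37 + 25 + 5) gives (1,4) = 9.
Row 1 must total 76; the given cells sum to 83, so (1,3) = -7.
Using row 2: 1 + 17 + 37 + ? → (2,4) = 76 − 55 = 21.
Row 3: 41 + 25 + 13 + ? = 76, so (3,3) = -3.
The remaining cell in column 3 is (4,3) = 76 − 27 = 49.
Column 4: 9 + 21 + 13 + ? = 76, so (4,4) = 33.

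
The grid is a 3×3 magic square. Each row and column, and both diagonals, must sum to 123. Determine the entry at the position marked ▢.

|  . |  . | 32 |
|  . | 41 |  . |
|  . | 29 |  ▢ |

Column 2 needs 123; the known cells sum to 70, so (1,2) = 53.
Anti-diagonal must total 123; the given cells sum to 73, so (3,1) = 50.
Row 1 needs 123; the known cells sum to 85, so (1,1) = 38.
Using row 3: 50 + 29 + ? → (3,3) = 123 − 79 = 44.

44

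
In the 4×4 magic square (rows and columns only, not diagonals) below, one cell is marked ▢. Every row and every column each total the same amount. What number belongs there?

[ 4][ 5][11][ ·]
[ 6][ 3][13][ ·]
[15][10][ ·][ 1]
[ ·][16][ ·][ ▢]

Column 2 is complete and sums to 34; that is the magic constant.
Row 1 must total 34; the given cells sum to 20, so (1,4) = 14.
Row 2: 6 + 3 + 13 + ? = 34, so (2,4) = 12.
Row 3 must total 34; the given cells sum to 26, so (3,3) = 8.
Column 1: 4 + 6 + 15 + ? = 34, so (4,1) = 9.
Column 3 must total 34; the given cells sum to 32, so (4,3) = 2.
Column 4 must total 34; the given cells sum to 27, so (4,4) = 7.

7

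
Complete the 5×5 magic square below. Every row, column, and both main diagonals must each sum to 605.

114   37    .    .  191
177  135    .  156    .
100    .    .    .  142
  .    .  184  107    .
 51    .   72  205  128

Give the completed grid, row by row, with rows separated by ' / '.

Row 5 needs 605; the known cells sum to 456, so (5,2) = 149.
From column 1, 605 − (114 + 177 + 100 + 51) gives (4,1) = 163.
Main diagonal must total 605; the given cells sum to 484, so (3,3) = 121.
Anti-diagonal must total 605; the given cells sum to 519, so (4,2) = 86.
Row 4 must total 605; the given cells sum to 540, so (4,5) = 65.
The remaining cell in column 2 is (3,2) = 605 − 407 = 198.
From column 5, 605 − (191 + 142 + 65 + 128) gives (2,5) = 79.
Row 2 must total 605; the given cells sum to 547, so (2,3) = 58.
Row 3 must total 605; the given cells sum to 561, so (3,4) = 44.
Using column 3: 58 + 121 + 184 + 72 + ? → (1,3) = 605 − 435 = 170.
Column 4 needs 605; the known cells sum to 512, so (1,4) = 93.

114 37 170 93 191 / 177 135 58 156 79 / 100 198 121 44 142 / 163 86 184 107 65 / 51 149 72 205 128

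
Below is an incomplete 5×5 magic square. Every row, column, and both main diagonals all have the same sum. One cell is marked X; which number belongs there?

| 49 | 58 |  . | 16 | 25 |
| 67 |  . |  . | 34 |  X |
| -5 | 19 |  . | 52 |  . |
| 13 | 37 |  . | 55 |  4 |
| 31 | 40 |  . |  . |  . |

43

Column 1 is complete and sums to 155; that is the magic constant.
From row 1, 155 − (49 + 58 + 16 + 25) gives (1,3) = 7.
From row 4, 155 − (13 + 37 + 55 + 4) gives (4,3) = 46.
From column 2, 155 − (58 + 19 + 37 + 40) gives (2,2) = 1.
The remaining cell in column 4 is (5,4) = 155 − 157 = -2.
From anti-diagonal, 155 − (25 + 34 + 37 + 31) gives (3,3) = 28.
From row 3, 155 − (-5 + 19 + 28 + 52) gives (3,5) = 61.
Main diagonal must total 155; the given cells sum to 133, so (5,5) = 22.
The remaining cell in row 5 is (5,3) = 155 − 91 = 64.
Column 3: 7 + 28 + 46 + 64 + ? = 155, so (2,3) = 10.
Column 5: 25 + 61 + 4 + 22 + ? = 155, so (2,5) = 43.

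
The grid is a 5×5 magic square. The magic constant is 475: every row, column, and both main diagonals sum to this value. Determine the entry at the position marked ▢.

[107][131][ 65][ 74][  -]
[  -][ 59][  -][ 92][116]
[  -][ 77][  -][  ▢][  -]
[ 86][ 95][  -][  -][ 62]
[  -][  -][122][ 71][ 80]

110

Using row 1: 107 + 131 + 65 + 74 + ? → (1,5) = 475 − 377 = 98.
The remaining cell in column 2 is (5,2) = 475 − 362 = 113.
Column 5 needs 475; the known cells sum to 356, so (3,5) = 119.
The remaining cell in row 5 is (5,1) = 475 − 386 = 89.
Anti-diagonal needs 475; the known cells sum to 374, so (3,3) = 101.
Main diagonal: 107 + 59 + 101 + 80 + ? = 475, so (4,4) = 128.
Row 4: 86 + 95 + 128 + 62 + ? = 475, so (4,3) = 104.
Column 3 needs 475; the known cells sum to 392, so (2,3) = 83.
Column 4 must total 475; the given cells sum to 365, so (3,4) = 110.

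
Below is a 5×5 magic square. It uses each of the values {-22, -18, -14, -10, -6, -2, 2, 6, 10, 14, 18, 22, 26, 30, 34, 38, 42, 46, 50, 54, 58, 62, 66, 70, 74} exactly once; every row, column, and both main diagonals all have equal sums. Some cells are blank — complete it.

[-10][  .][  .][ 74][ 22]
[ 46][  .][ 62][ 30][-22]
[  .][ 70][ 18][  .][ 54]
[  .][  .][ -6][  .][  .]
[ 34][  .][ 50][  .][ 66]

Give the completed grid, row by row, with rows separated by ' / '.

-10 38 6 74 22 / 46 14 62 30 -22 / 2 70 18 -14 54 / 58 26 -6 42 10 / 34 -18 50 -2 66

The 25 entries sum to 650, so each line sums to 650/5 = 130.
Row 2: 46 + 62 + 30 + (-22) + ? = 130, so (2,2) = 14.
The remaining cell in column 3 is (1,3) = 130 − 124 = 6.
Column 5 must total 130; the given cells sum to 120, so (4,5) = 10.
Using main diagonal: -10 + 14 + 18 + 66 + ? → (4,4) = 130 − 88 = 42.
Anti-diagonal needs 130; the known cells sum to 104, so (4,2) = 26.
From row 1, 130 − (-10 + 6 + 74 + 22) gives (1,2) = 38.
From row 4, 130 − (26 + (-6) + 42 + 10) gives (4,1) = 58.
From column 1, 130 − (-10 + 46 + 58 + 34) gives (3,1) = 2.
Using column 2: 38 + 14 + 70 + 26 + ? → (5,2) = 130 − 148 = -18.
From row 3, 130 − (2 + 70 + 18 + 54) gives (3,4) = -14.
Row 5 needs 130; the known cells sum to 132, so (5,4) = -2.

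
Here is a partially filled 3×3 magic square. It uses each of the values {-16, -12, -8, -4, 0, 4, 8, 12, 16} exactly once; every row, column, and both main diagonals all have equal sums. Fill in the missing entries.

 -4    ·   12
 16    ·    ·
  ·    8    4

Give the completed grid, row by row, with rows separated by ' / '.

-4 -8 12 / 16 0 -16 / -12 8 4

The 9 entries sum to 0, so each line sums to 0/3 = 0.
Row 1 needs 0; the known cells sum to 8, so (1,2) = -8.
From row 3, 0 − (8 + 4) gives (3,1) = -12.
Column 2 must total 0; the given cells sum to 0, so (2,2) = 0.
Column 3: 12 + 4 + ? = 0, so (2,3) = -16.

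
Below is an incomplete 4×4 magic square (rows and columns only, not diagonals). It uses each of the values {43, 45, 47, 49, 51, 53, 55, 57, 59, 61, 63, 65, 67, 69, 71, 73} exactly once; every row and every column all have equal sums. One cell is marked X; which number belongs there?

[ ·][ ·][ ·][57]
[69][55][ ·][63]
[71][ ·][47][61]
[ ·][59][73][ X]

The 16 entries sum to 928, so each line sums to 928/4 = 232.
Row 2: 69 + 55 + 63 + ? = 232, so (2,3) = 45.
Using row 3: 71 + 47 + 61 + ? → (3,2) = 232 − 179 = 53.
Column 2 must total 232; the given cells sum to 167, so (1,2) = 65.
The remaining cell in column 3 is (1,3) = 232 − 165 = 67.
Using column 4: 57 + 63 + 61 + ? → (4,4) = 232 − 181 = 51.

51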